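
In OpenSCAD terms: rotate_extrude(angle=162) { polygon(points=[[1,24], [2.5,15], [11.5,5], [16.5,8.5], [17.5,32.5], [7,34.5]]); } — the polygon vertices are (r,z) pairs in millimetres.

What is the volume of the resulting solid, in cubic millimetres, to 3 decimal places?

Volume = 10127.218 mm³

Profile (r,z), 6 vertices: (1,24) (2.5,15) (11.5,5) (16.5,8.5) (17.5,32.5) (7,34.5)
edge 0: (1,24)→(2.5,15)  cross = 1·15 − 2.5·24 = -45.0000; (r_i+r_j)·cross = 3.5·-45.0000 = -157.5000
edge 1: (2.5,15)→(11.5,5)  cross = 2.5·5 − 11.5·15 = -160.0000; (r_i+r_j)·cross = 14·-160.0000 = -2240.0000
edge 2: (11.5,5)→(16.5,8.5)  cross = 11.5·8.5 − 16.5·5 = 15.2500; (r_i+r_j)·cross = 28·15.2500 = 427.0000
edge 3: (16.5,8.5)→(17.5,32.5)  cross = 16.5·32.5 − 17.5·8.5 = 387.5000; (r_i+r_j)·cross = 34·387.5000 = 13175.0000
edge 4: (17.5,32.5)→(7,34.5)  cross = 17.5·34.5 − 7·32.5 = 376.2500; (r_i+r_j)·cross = 24.5·376.2500 = 9218.1250
edge 5: (7,34.5)→(1,24)  cross = 7·24 − 1·34.5 = 133.5000; (r_i+r_j)·cross = 8·133.5000 = 1068.0000
Σcross = 707.5000 → A = |Σcross|/2 = 353.7500 mm²
Σ(r_i+r_j)·cross = 21490.6250 → first moment M = |Σ|/6 = 3581.7708
R_c = M/A = 3581.7708/353.7500 = 10.1251 mm
θ = 162° = 2.827433 rad
V = θ·R_c·A = 2.827433·10.1251·353.7500 = 10127.218 mm³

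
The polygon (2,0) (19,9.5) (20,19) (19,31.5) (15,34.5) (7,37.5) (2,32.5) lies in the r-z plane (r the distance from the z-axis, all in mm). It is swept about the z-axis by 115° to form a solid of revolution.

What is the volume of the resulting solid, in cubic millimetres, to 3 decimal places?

Profile (r,z), 7 vertices: (2,0) (19,9.5) (20,19) (19,31.5) (15,34.5) (7,37.5) (2,32.5)
edge 0: (2,0)→(19,9.5)  cross = 2·9.5 − 19·0 = 19.0000; (r_i+r_j)·cross = 21·19.0000 = 399.0000
edge 1: (19,9.5)→(20,19)  cross = 19·19 − 20·9.5 = 171.0000; (r_i+r_j)·cross = 39·171.0000 = 6669.0000
edge 2: (20,19)→(19,31.5)  cross = 20·31.5 − 19·19 = 269.0000; (r_i+r_j)·cross = 39·269.0000 = 10491.0000
edge 3: (19,31.5)→(15,34.5)  cross = 19·34.5 − 15·31.5 = 183.0000; (r_i+r_j)·cross = 34·183.0000 = 6222.0000
edge 4: (15,34.5)→(7,37.5)  cross = 15·37.5 − 7·34.5 = 321.0000; (r_i+r_j)·cross = 22·321.0000 = 7062.0000
edge 5: (7,37.5)→(2,32.5)  cross = 7·32.5 − 2·37.5 = 152.5000; (r_i+r_j)·cross = 9·152.5000 = 1372.5000
edge 6: (2,32.5)→(2,0)  cross = 2·0 − 2·32.5 = -65.0000; (r_i+r_j)·cross = 4·-65.0000 = -260.0000
Σcross = 1050.5000 → A = |Σcross|/2 = 525.2500 mm²
Σ(r_i+r_j)·cross = 31955.5000 → first moment M = |Σ|/6 = 5325.9167
R_c = M/A = 5325.9167/525.2500 = 10.1398 mm
θ = 115° = 2.007129 rad
V = θ·R_c·A = 2.007129·10.1398·525.2500 = 10689.800 mm³

Volume = 10689.800 mm³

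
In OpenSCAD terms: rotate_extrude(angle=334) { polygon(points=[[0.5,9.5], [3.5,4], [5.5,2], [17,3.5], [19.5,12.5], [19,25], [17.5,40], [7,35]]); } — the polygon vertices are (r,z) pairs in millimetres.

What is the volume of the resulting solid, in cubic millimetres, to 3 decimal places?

Profile (r,z), 8 vertices: (0.5,9.5) (3.5,4) (5.5,2) (17,3.5) (19.5,12.5) (19,25) (17.5,40) (7,35)
edge 0: (0.5,9.5)→(3.5,4)  cross = 0.5·4 − 3.5·9.5 = -31.2500; (r_i+r_j)·cross = 4·-31.2500 = -125.0000
edge 1: (3.5,4)→(5.5,2)  cross = 3.5·2 − 5.5·4 = -15.0000; (r_i+r_j)·cross = 9·-15.0000 = -135.0000
edge 2: (5.5,2)→(17,3.5)  cross = 5.5·3.5 − 17·2 = -14.7500; (r_i+r_j)·cross = 22.5·-14.7500 = -331.8750
edge 3: (17,3.5)→(19.5,12.5)  cross = 17·12.5 − 19.5·3.5 = 144.2500; (r_i+r_j)·cross = 36.5·144.2500 = 5265.1250
edge 4: (19.5,12.5)→(19,25)  cross = 19.5·25 − 19·12.5 = 250.0000; (r_i+r_j)·cross = 38.5·250.0000 = 9625.0000
edge 5: (19,25)→(17.5,40)  cross = 19·40 − 17.5·25 = 322.5000; (r_i+r_j)·cross = 36.5·322.5000 = 11771.2500
edge 6: (17.5,40)→(7,35)  cross = 17.5·35 − 7·40 = 332.5000; (r_i+r_j)·cross = 24.5·332.5000 = 8146.2500
edge 7: (7,35)→(0.5,9.5)  cross = 7·9.5 − 0.5·35 = 49.0000; (r_i+r_j)·cross = 7.5·49.0000 = 367.5000
Σcross = 1037.2500 → A = |Σcross|/2 = 518.6250 mm²
Σ(r_i+r_j)·cross = 34583.2500 → first moment M = |Σ|/6 = 5763.8750
R_c = M/A = 5763.8750/518.6250 = 11.1138 mm
θ = 334° = 5.829400 rad
V = θ·R_c·A = 5.829400·11.1138·518.6250 = 33599.931 mm³

Volume = 33599.931 mm³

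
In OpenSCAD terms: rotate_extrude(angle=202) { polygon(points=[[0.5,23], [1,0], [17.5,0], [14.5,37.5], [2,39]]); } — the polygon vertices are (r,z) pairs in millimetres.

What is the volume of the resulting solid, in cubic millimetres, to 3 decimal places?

Profile (r,z), 5 vertices: (0.5,23) (1,0) (17.5,0) (14.5,37.5) (2,39)
edge 0: (0.5,23)→(1,0)  cross = 0.5·0 − 1·23 = -23.0000; (r_i+r_j)·cross = 1.5·-23.0000 = -34.5000
edge 1: (1,0)→(17.5,0)  cross = 1·0 − 17.5·0 = 0.0000; (r_i+r_j)·cross = 18.5·0.0000 = 0.0000
edge 2: (17.5,0)→(14.5,37.5)  cross = 17.5·37.5 − 14.5·0 = 656.2500; (r_i+r_j)·cross = 32·656.2500 = 21000.0000
edge 3: (14.5,37.5)→(2,39)  cross = 14.5·39 − 2·37.5 = 490.5000; (r_i+r_j)·cross = 16.5·490.5000 = 8093.2500
edge 4: (2,39)→(0.5,23)  cross = 2·23 − 0.5·39 = 26.5000; (r_i+r_j)·cross = 2.5·26.5000 = 66.2500
Σcross = 1150.2500 → A = |Σcross|/2 = 575.1250 mm²
Σ(r_i+r_j)·cross = 29125.0000 → first moment M = |Σ|/6 = 4854.1667
R_c = M/A = 4854.1667/575.1250 = 8.4402 mm
θ = 202° = 3.525565 rad
V = θ·R_c·A = 3.525565·8.4402·575.1250 = 17113.681 mm³

Volume = 17113.681 mm³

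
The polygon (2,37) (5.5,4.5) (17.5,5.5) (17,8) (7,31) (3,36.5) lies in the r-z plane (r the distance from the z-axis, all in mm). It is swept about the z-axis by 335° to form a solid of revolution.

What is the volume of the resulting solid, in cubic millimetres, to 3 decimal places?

Volume = 11838.903 mm³

Profile (r,z), 6 vertices: (2,37) (5.5,4.5) (17.5,5.5) (17,8) (7,31) (3,36.5)
edge 0: (2,37)→(5.5,4.5)  cross = 2·4.5 − 5.5·37 = -194.5000; (r_i+r_j)·cross = 7.5·-194.5000 = -1458.7500
edge 1: (5.5,4.5)→(17.5,5.5)  cross = 5.5·5.5 − 17.5·4.5 = -48.5000; (r_i+r_j)·cross = 23·-48.5000 = -1115.5000
edge 2: (17.5,5.5)→(17,8)  cross = 17.5·8 − 17·5.5 = 46.5000; (r_i+r_j)·cross = 34.5·46.5000 = 1604.2500
edge 3: (17,8)→(7,31)  cross = 17·31 − 7·8 = 471.0000; (r_i+r_j)·cross = 24·471.0000 = 11304.0000
edge 4: (7,31)→(3,36.5)  cross = 7·36.5 − 3·31 = 162.5000; (r_i+r_j)·cross = 10·162.5000 = 1625.0000
edge 5: (3,36.5)→(2,37)  cross = 3·37 − 2·36.5 = 38.0000; (r_i+r_j)·cross = 5·38.0000 = 190.0000
Σcross = 475.0000 → A = |Σcross|/2 = 237.5000 mm²
Σ(r_i+r_j)·cross = 12149.0000 → first moment M = |Σ|/6 = 2024.8333
R_c = M/A = 2024.8333/237.5000 = 8.5256 mm
θ = 335° = 5.846853 rad
V = θ·R_c·A = 5.846853·8.5256·237.5000 = 11838.903 mm³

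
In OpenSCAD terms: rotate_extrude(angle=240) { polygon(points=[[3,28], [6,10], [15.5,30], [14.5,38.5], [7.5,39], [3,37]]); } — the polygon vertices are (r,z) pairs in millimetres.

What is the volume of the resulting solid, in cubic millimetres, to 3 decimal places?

Profile (r,z), 6 vertices: (3,28) (6,10) (15.5,30) (14.5,38.5) (7.5,39) (3,37)
edge 0: (3,28)→(6,10)  cross = 3·10 − 6·28 = -138.0000; (r_i+r_j)·cross = 9·-138.0000 = -1242.0000
edge 1: (6,10)→(15.5,30)  cross = 6·30 − 15.5·10 = 25.0000; (r_i+r_j)·cross = 21.5·25.0000 = 537.5000
edge 2: (15.5,30)→(14.5,38.5)  cross = 15.5·38.5 − 14.5·30 = 161.7500; (r_i+r_j)·cross = 30·161.7500 = 4852.5000
edge 3: (14.5,38.5)→(7.5,39)  cross = 14.5·39 − 7.5·38.5 = 276.7500; (r_i+r_j)·cross = 22·276.7500 = 6088.5000
edge 4: (7.5,39)→(3,37)  cross = 7.5·37 − 3·39 = 160.5000; (r_i+r_j)·cross = 10.5·160.5000 = 1685.2500
edge 5: (3,37)→(3,28)  cross = 3·28 − 3·37 = -27.0000; (r_i+r_j)·cross = 6·-27.0000 = -162.0000
Σcross = 459.0000 → A = |Σcross|/2 = 229.5000 mm²
Σ(r_i+r_j)·cross = 11759.7500 → first moment M = |Σ|/6 = 1959.9583
R_c = M/A = 1959.9583/229.5000 = 8.5401 mm
θ = 240° = 4.188790 rad
V = θ·R_c·A = 4.188790·8.5401·229.5000 = 8209.854 mm³

Volume = 8209.854 mm³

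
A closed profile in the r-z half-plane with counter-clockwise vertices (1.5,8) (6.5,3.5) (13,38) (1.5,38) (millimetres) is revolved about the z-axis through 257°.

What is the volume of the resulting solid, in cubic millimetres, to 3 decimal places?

Volume = 7293.977 mm³

Profile (r,z), 4 vertices: (1.5,8) (6.5,3.5) (13,38) (1.5,38)
edge 0: (1.5,8)→(6.5,3.5)  cross = 1.5·3.5 − 6.5·8 = -46.7500; (r_i+r_j)·cross = 8·-46.7500 = -374.0000
edge 1: (6.5,3.5)→(13,38)  cross = 6.5·38 − 13·3.5 = 201.5000; (r_i+r_j)·cross = 19.5·201.5000 = 3929.2500
edge 2: (13,38)→(1.5,38)  cross = 13·38 − 1.5·38 = 437.0000; (r_i+r_j)·cross = 14.5·437.0000 = 6336.5000
edge 3: (1.5,38)→(1.5,8)  cross = 1.5·8 − 1.5·38 = -45.0000; (r_i+r_j)·cross = 3·-45.0000 = -135.0000
Σcross = 546.7500 → A = |Σcross|/2 = 273.3750 mm²
Σ(r_i+r_j)·cross = 9756.7500 → first moment M = |Σ|/6 = 1626.1250
R_c = M/A = 1626.1250/273.3750 = 5.9483 mm
θ = 257° = 4.485496 rad
V = θ·R_c·A = 4.485496·5.9483·273.3750 = 7293.977 mm³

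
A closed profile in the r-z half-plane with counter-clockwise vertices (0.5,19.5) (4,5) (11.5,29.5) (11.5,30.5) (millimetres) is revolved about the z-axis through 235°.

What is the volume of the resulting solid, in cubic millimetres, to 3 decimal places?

Profile (r,z), 4 vertices: (0.5,19.5) (4,5) (11.5,29.5) (11.5,30.5)
edge 0: (0.5,19.5)→(4,5)  cross = 0.5·5 − 4·19.5 = -75.5000; (r_i+r_j)·cross = 4.5·-75.5000 = -339.7500
edge 1: (4,5)→(11.5,29.5)  cross = 4·29.5 − 11.5·5 = 60.5000; (r_i+r_j)·cross = 15.5·60.5000 = 937.7500
edge 2: (11.5,29.5)→(11.5,30.5)  cross = 11.5·30.5 − 11.5·29.5 = 11.5000; (r_i+r_j)·cross = 23·11.5000 = 264.5000
edge 3: (11.5,30.5)→(0.5,19.5)  cross = 11.5·19.5 − 0.5·30.5 = 209.0000; (r_i+r_j)·cross = 12·209.0000 = 2508.0000
Σcross = 205.5000 → A = |Σcross|/2 = 102.7500 mm²
Σ(r_i+r_j)·cross = 3370.5000 → first moment M = |Σ|/6 = 561.7500
R_c = M/A = 561.7500/102.7500 = 5.4672 mm
θ = 235° = 4.101524 rad
V = θ·R_c·A = 4.101524·5.4672·102.7500 = 2304.031 mm³

Volume = 2304.031 mm³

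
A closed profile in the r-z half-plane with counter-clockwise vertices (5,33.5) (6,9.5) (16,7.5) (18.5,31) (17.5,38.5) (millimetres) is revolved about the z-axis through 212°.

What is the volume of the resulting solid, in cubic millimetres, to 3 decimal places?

Volume = 14339.730 mm³

Profile (r,z), 5 vertices: (5,33.5) (6,9.5) (16,7.5) (18.5,31) (17.5,38.5)
edge 0: (5,33.5)→(6,9.5)  cross = 5·9.5 − 6·33.5 = -153.5000; (r_i+r_j)·cross = 11·-153.5000 = -1688.5000
edge 1: (6,9.5)→(16,7.5)  cross = 6·7.5 − 16·9.5 = -107.0000; (r_i+r_j)·cross = 22·-107.0000 = -2354.0000
edge 2: (16,7.5)→(18.5,31)  cross = 16·31 − 18.5·7.5 = 357.2500; (r_i+r_j)·cross = 34.5·357.2500 = 12325.1250
edge 3: (18.5,31)→(17.5,38.5)  cross = 18.5·38.5 − 17.5·31 = 169.7500; (r_i+r_j)·cross = 36·169.7500 = 6111.0000
edge 4: (17.5,38.5)→(5,33.5)  cross = 17.5·33.5 − 5·38.5 = 393.7500; (r_i+r_j)·cross = 22.5·393.7500 = 8859.3750
Σcross = 660.2500 → A = |Σcross|/2 = 330.1250 mm²
Σ(r_i+r_j)·cross = 23253.0000 → first moment M = |Σ|/6 = 3875.5000
R_c = M/A = 3875.5000/330.1250 = 11.7395 mm
θ = 212° = 3.700098 rad
V = θ·R_c·A = 3.700098·11.7395·330.1250 = 14339.730 mm³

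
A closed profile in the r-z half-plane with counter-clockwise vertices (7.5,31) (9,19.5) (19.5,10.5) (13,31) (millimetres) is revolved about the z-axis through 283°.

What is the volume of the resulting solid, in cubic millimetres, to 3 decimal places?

Profile (r,z), 4 vertices: (7.5,31) (9,19.5) (19.5,10.5) (13,31)
edge 0: (7.5,31)→(9,19.5)  cross = 7.5·19.5 − 9·31 = -132.7500; (r_i+r_j)·cross = 16.5·-132.7500 = -2190.3750
edge 1: (9,19.5)→(19.5,10.5)  cross = 9·10.5 − 19.5·19.5 = -285.7500; (r_i+r_j)·cross = 28.5·-285.7500 = -8143.8750
edge 2: (19.5,10.5)→(13,31)  cross = 19.5·31 − 13·10.5 = 468.0000; (r_i+r_j)·cross = 32.5·468.0000 = 15210.0000
edge 3: (13,31)→(7.5,31)  cross = 13·31 − 7.5·31 = 170.5000; (r_i+r_j)·cross = 20.5·170.5000 = 3495.2500
Σcross = 220.0000 → A = |Σcross|/2 = 110.0000 mm²
Σ(r_i+r_j)·cross = 8371.0000 → first moment M = |Σ|/6 = 1395.1667
R_c = M/A = 1395.1667/110.0000 = 12.6833 mm
θ = 283° = 4.939282 rad
V = θ·R_c·A = 4.939282·12.6833·110.0000 = 6891.121 mm³

Volume = 6891.121 mm³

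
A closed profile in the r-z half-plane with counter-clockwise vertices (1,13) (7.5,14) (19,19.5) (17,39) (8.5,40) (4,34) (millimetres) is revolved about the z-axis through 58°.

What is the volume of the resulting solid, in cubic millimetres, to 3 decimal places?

Profile (r,z), 6 vertices: (1,13) (7.5,14) (19,19.5) (17,39) (8.5,40) (4,34)
edge 0: (1,13)→(7.5,14)  cross = 1·14 − 7.5·13 = -83.5000; (r_i+r_j)·cross = 8.5·-83.5000 = -709.7500
edge 1: (7.5,14)→(19,19.5)  cross = 7.5·19.5 − 19·14 = -119.7500; (r_i+r_j)·cross = 26.5·-119.7500 = -3173.3750
edge 2: (19,19.5)→(17,39)  cross = 19·39 − 17·19.5 = 409.5000; (r_i+r_j)·cross = 36·409.5000 = 14742.0000
edge 3: (17,39)→(8.5,40)  cross = 17·40 − 8.5·39 = 348.5000; (r_i+r_j)·cross = 25.5·348.5000 = 8886.7500
edge 4: (8.5,40)→(4,34)  cross = 8.5·34 − 4·40 = 129.0000; (r_i+r_j)·cross = 12.5·129.0000 = 1612.5000
edge 5: (4,34)→(1,13)  cross = 4·13 − 1·34 = 18.0000; (r_i+r_j)·cross = 5·18.0000 = 90.0000
Σcross = 701.7500 → A = |Σcross|/2 = 350.8750 mm²
Σ(r_i+r_j)·cross = 21448.1250 → first moment M = |Σ|/6 = 3574.6875
R_c = M/A = 3574.6875/350.8750 = 10.1879 mm
θ = 58° = 1.012291 rad
V = θ·R_c·A = 1.012291·10.1879·350.8750 = 3618.624 mm³

Volume = 3618.624 mm³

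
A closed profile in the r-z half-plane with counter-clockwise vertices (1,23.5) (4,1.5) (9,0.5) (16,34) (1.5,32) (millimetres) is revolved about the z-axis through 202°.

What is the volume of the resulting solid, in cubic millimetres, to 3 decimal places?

Profile (r,z), 5 vertices: (1,23.5) (4,1.5) (9,0.5) (16,34) (1.5,32)
edge 0: (1,23.5)→(4,1.5)  cross = 1·1.5 − 4·23.5 = -92.5000; (r_i+r_j)·cross = 5·-92.5000 = -462.5000
edge 1: (4,1.5)→(9,0.5)  cross = 4·0.5 − 9·1.5 = -11.5000; (r_i+r_j)·cross = 13·-11.5000 = -149.5000
edge 2: (9,0.5)→(16,34)  cross = 9·34 − 16·0.5 = 298.0000; (r_i+r_j)·cross = 25·298.0000 = 7450.0000
edge 3: (16,34)→(1.5,32)  cross = 16·32 − 1.5·34 = 461.0000; (r_i+r_j)·cross = 17.5·461.0000 = 8067.5000
edge 4: (1.5,32)→(1,23.5)  cross = 1.5·23.5 − 1·32 = 3.2500; (r_i+r_j)·cross = 2.5·3.2500 = 8.1250
Σcross = 658.2500 → A = |Σcross|/2 = 329.1250 mm²
Σ(r_i+r_j)·cross = 14913.6250 → first moment M = |Σ|/6 = 2485.6042
R_c = M/A = 2485.6042/329.1250 = 7.5522 mm
θ = 202° = 3.525565 rad
V = θ·R_c·A = 3.525565·7.5522·329.1250 = 8763.159 mm³

Volume = 8763.159 mm³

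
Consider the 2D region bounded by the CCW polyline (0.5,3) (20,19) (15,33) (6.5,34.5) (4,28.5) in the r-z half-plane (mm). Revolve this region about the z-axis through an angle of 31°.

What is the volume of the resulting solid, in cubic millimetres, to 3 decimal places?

Volume = 1721.470 mm³

Profile (r,z), 5 vertices: (0.5,3) (20,19) (15,33) (6.5,34.5) (4,28.5)
edge 0: (0.5,3)→(20,19)  cross = 0.5·19 − 20·3 = -50.5000; (r_i+r_j)·cross = 20.5·-50.5000 = -1035.2500
edge 1: (20,19)→(15,33)  cross = 20·33 − 15·19 = 375.0000; (r_i+r_j)·cross = 35·375.0000 = 13125.0000
edge 2: (15,33)→(6.5,34.5)  cross = 15·34.5 − 6.5·33 = 303.0000; (r_i+r_j)·cross = 21.5·303.0000 = 6514.5000
edge 3: (6.5,34.5)→(4,28.5)  cross = 6.5·28.5 − 4·34.5 = 47.2500; (r_i+r_j)·cross = 10.5·47.2500 = 496.1250
edge 4: (4,28.5)→(0.5,3)  cross = 4·3 − 0.5·28.5 = -2.2500; (r_i+r_j)·cross = 4.5·-2.2500 = -10.1250
Σcross = 672.5000 → A = |Σcross|/2 = 336.2500 mm²
Σ(r_i+r_j)·cross = 19090.2500 → first moment M = |Σ|/6 = 3181.7083
R_c = M/A = 3181.7083/336.2500 = 9.4623 mm
θ = 31° = 0.541052 rad
V = θ·R_c·A = 0.541052·9.4623·336.2500 = 1721.470 mm³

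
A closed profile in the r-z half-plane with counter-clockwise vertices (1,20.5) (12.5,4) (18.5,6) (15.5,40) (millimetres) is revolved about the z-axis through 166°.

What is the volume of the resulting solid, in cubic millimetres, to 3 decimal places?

Profile (r,z), 4 vertices: (1,20.5) (12.5,4) (18.5,6) (15.5,40)
edge 0: (1,20.5)→(12.5,4)  cross = 1·4 − 12.5·20.5 = -252.2500; (r_i+r_j)·cross = 13.5·-252.2500 = -3405.3750
edge 1: (12.5,4)→(18.5,6)  cross = 12.5·6 − 18.5·4 = 1.0000; (r_i+r_j)·cross = 31·1.0000 = 31.0000
edge 2: (18.5,6)→(15.5,40)  cross = 18.5·40 − 15.5·6 = 647.0000; (r_i+r_j)·cross = 34·647.0000 = 21998.0000
edge 3: (15.5,40)→(1,20.5)  cross = 15.5·20.5 − 1·40 = 277.7500; (r_i+r_j)·cross = 16.5·277.7500 = 4582.8750
Σcross = 673.5000 → A = |Σcross|/2 = 336.7500 mm²
Σ(r_i+r_j)·cross = 23206.5000 → first moment M = |Σ|/6 = 3867.7500
R_c = M/A = 3867.7500/336.7500 = 11.4855 mm
θ = 166° = 2.897247 rad
V = θ·R_c·A = 2.897247·11.4855·336.7500 = 11205.825 mm³

Volume = 11205.825 mm³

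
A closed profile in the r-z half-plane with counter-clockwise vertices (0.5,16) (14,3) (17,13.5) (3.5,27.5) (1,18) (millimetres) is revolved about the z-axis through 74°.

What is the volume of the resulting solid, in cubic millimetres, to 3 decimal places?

Volume = 2117.513 mm³

Profile (r,z), 5 vertices: (0.5,16) (14,3) (17,13.5) (3.5,27.5) (1,18)
edge 0: (0.5,16)→(14,3)  cross = 0.5·3 − 14·16 = -222.5000; (r_i+r_j)·cross = 14.5·-222.5000 = -3226.2500
edge 1: (14,3)→(17,13.5)  cross = 14·13.5 − 17·3 = 138.0000; (r_i+r_j)·cross = 31·138.0000 = 4278.0000
edge 2: (17,13.5)→(3.5,27.5)  cross = 17·27.5 − 3.5·13.5 = 420.2500; (r_i+r_j)·cross = 20.5·420.2500 = 8615.1250
edge 3: (3.5,27.5)→(1,18)  cross = 3.5·18 − 1·27.5 = 35.5000; (r_i+r_j)·cross = 4.5·35.5000 = 159.7500
edge 4: (1,18)→(0.5,16)  cross = 1·16 − 0.5·18 = 7.0000; (r_i+r_j)·cross = 1.5·7.0000 = 10.5000
Σcross = 378.2500 → A = |Σcross|/2 = 189.1250 mm²
Σ(r_i+r_j)·cross = 9837.1250 → first moment M = |Σ|/6 = 1639.5208
R_c = M/A = 1639.5208/189.1250 = 8.6690 mm
θ = 74° = 1.291544 rad
V = θ·R_c·A = 1.291544·8.6690·189.1250 = 2117.513 mm³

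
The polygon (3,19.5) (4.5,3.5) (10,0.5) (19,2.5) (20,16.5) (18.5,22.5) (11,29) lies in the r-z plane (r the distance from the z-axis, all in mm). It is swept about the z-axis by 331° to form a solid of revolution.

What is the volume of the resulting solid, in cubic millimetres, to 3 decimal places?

Volume = 24605.496 mm³

Profile (r,z), 7 vertices: (3,19.5) (4.5,3.5) (10,0.5) (19,2.5) (20,16.5) (18.5,22.5) (11,29)
edge 0: (3,19.5)→(4.5,3.5)  cross = 3·3.5 − 4.5·19.5 = -77.2500; (r_i+r_j)·cross = 7.5·-77.2500 = -579.3750
edge 1: (4.5,3.5)→(10,0.5)  cross = 4.5·0.5 − 10·3.5 = -32.7500; (r_i+r_j)·cross = 14.5·-32.7500 = -474.8750
edge 2: (10,0.5)→(19,2.5)  cross = 10·2.5 − 19·0.5 = 15.5000; (r_i+r_j)·cross = 29·15.5000 = 449.5000
edge 3: (19,2.5)→(20,16.5)  cross = 19·16.5 − 20·2.5 = 263.5000; (r_i+r_j)·cross = 39·263.5000 = 10276.5000
edge 4: (20,16.5)→(18.5,22.5)  cross = 20·22.5 − 18.5·16.5 = 144.7500; (r_i+r_j)·cross = 38.5·144.7500 = 5572.8750
edge 5: (18.5,22.5)→(11,29)  cross = 18.5·29 − 11·22.5 = 289.0000; (r_i+r_j)·cross = 29.5·289.0000 = 8525.5000
edge 6: (11,29)→(3,19.5)  cross = 11·19.5 − 3·29 = 127.5000; (r_i+r_j)·cross = 14·127.5000 = 1785.0000
Σcross = 730.2500 → A = |Σcross|/2 = 365.1250 mm²
Σ(r_i+r_j)·cross = 25555.1250 → first moment M = |Σ|/6 = 4259.1875
R_c = M/A = 4259.1875/365.1250 = 11.6650 mm
θ = 331° = 5.777040 rad
V = θ·R_c·A = 5.777040·11.6650·365.1250 = 24605.496 mm³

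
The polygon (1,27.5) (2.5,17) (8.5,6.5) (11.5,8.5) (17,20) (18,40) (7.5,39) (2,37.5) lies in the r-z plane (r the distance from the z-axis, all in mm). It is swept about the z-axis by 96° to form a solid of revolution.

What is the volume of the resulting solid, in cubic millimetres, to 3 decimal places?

Profile (r,z), 8 vertices: (1,27.5) (2.5,17) (8.5,6.5) (11.5,8.5) (17,20) (18,40) (7.5,39) (2,37.5)
edge 0: (1,27.5)→(2.5,17)  cross = 1·17 − 2.5·27.5 = -51.7500; (r_i+r_j)·cross = 3.5·-51.7500 = -181.1250
edge 1: (2.5,17)→(8.5,6.5)  cross = 2.5·6.5 − 8.5·17 = -128.2500; (r_i+r_j)·cross = 11·-128.2500 = -1410.7500
edge 2: (8.5,6.5)→(11.5,8.5)  cross = 8.5·8.5 − 11.5·6.5 = -2.5000; (r_i+r_j)·cross = 20·-2.5000 = -50.0000
edge 3: (11.5,8.5)→(17,20)  cross = 11.5·20 − 17·8.5 = 85.5000; (r_i+r_j)·cross = 28.5·85.5000 = 2436.7500
edge 4: (17,20)→(18,40)  cross = 17·40 − 18·20 = 320.0000; (r_i+r_j)·cross = 35·320.0000 = 11200.0000
edge 5: (18,40)→(7.5,39)  cross = 18·39 − 7.5·40 = 402.0000; (r_i+r_j)·cross = 25.5·402.0000 = 10251.0000
edge 6: (7.5,39)→(2,37.5)  cross = 7.5·37.5 − 2·39 = 203.2500; (r_i+r_j)·cross = 9.5·203.2500 = 1930.8750
edge 7: (2,37.5)→(1,27.5)  cross = 2·27.5 − 1·37.5 = 17.5000; (r_i+r_j)·cross = 3·17.5000 = 52.5000
Σcross = 845.7500 → A = |Σcross|/2 = 422.8750 mm²
Σ(r_i+r_j)·cross = 24229.2500 → first moment M = |Σ|/6 = 4038.2083
R_c = M/A = 4038.2083/422.8750 = 9.5494 mm
θ = 96° = 1.675516 rad
V = θ·R_c·A = 1.675516·9.5494·422.8750 = 6766.083 mm³

Volume = 6766.083 mm³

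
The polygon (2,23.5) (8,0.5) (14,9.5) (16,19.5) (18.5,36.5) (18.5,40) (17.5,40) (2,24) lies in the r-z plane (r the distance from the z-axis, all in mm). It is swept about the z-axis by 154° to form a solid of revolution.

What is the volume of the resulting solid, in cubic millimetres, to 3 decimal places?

Profile (r,z), 8 vertices: (2,23.5) (8,0.5) (14,9.5) (16,19.5) (18.5,36.5) (18.5,40) (17.5,40) (2,24)
edge 0: (2,23.5)→(8,0.5)  cross = 2·0.5 − 8·23.5 = -187.0000; (r_i+r_j)·cross = 10·-187.0000 = -1870.0000
edge 1: (8,0.5)→(14,9.5)  cross = 8·9.5 − 14·0.5 = 69.0000; (r_i+r_j)·cross = 22·69.0000 = 1518.0000
edge 2: (14,9.5)→(16,19.5)  cross = 14·19.5 − 16·9.5 = 121.0000; (r_i+r_j)·cross = 30·121.0000 = 3630.0000
edge 3: (16,19.5)→(18.5,36.5)  cross = 16·36.5 − 18.5·19.5 = 223.2500; (r_i+r_j)·cross = 34.5·223.2500 = 7702.1250
edge 4: (18.5,36.5)→(18.5,40)  cross = 18.5·40 − 18.5·36.5 = 64.7500; (r_i+r_j)·cross = 37·64.7500 = 2395.7500
edge 5: (18.5,40)→(17.5,40)  cross = 18.5·40 − 17.5·40 = 40.0000; (r_i+r_j)·cross = 36·40.0000 = 1440.0000
edge 6: (17.5,40)→(2,24)  cross = 17.5·24 − 2·40 = 340.0000; (r_i+r_j)·cross = 19.5·340.0000 = 6630.0000
edge 7: (2,24)→(2,23.5)  cross = 2·23.5 − 2·24 = -1.0000; (r_i+r_j)·cross = 4·-1.0000 = -4.0000
Σcross = 670.0000 → A = |Σcross|/2 = 335.0000 mm²
Σ(r_i+r_j)·cross = 21441.8750 → first moment M = |Σ|/6 = 3573.6458
R_c = M/A = 3573.6458/335.0000 = 10.6676 mm
θ = 154° = 2.687807 rad
V = θ·R_c·A = 2.687807·10.6676·335.0000 = 9605.270 mm³

Volume = 9605.270 mm³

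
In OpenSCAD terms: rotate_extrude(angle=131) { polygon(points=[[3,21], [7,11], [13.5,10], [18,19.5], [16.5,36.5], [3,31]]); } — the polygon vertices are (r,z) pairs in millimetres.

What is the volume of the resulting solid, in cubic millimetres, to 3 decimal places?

Volume = 7277.647 mm³

Profile (r,z), 6 vertices: (3,21) (7,11) (13.5,10) (18,19.5) (16.5,36.5) (3,31)
edge 0: (3,21)→(7,11)  cross = 3·11 − 7·21 = -114.0000; (r_i+r_j)·cross = 10·-114.0000 = -1140.0000
edge 1: (7,11)→(13.5,10)  cross = 7·10 − 13.5·11 = -78.5000; (r_i+r_j)·cross = 20.5·-78.5000 = -1609.2500
edge 2: (13.5,10)→(18,19.5)  cross = 13.5·19.5 − 18·10 = 83.2500; (r_i+r_j)·cross = 31.5·83.2500 = 2622.3750
edge 3: (18,19.5)→(16.5,36.5)  cross = 18·36.5 − 16.5·19.5 = 335.2500; (r_i+r_j)·cross = 34.5·335.2500 = 11566.1250
edge 4: (16.5,36.5)→(3,31)  cross = 16.5·31 − 3·36.5 = 402.0000; (r_i+r_j)·cross = 19.5·402.0000 = 7839.0000
edge 5: (3,31)→(3,21)  cross = 3·21 − 3·31 = -30.0000; (r_i+r_j)·cross = 6·-30.0000 = -180.0000
Σcross = 598.0000 → A = |Σcross|/2 = 299.0000 mm²
Σ(r_i+r_j)·cross = 19098.2500 → first moment M = |Σ|/6 = 3183.0417
R_c = M/A = 3183.0417/299.0000 = 10.6456 mm
θ = 131° = 2.286381 rad
V = θ·R_c·A = 2.286381·10.6456·299.0000 = 7277.647 mm³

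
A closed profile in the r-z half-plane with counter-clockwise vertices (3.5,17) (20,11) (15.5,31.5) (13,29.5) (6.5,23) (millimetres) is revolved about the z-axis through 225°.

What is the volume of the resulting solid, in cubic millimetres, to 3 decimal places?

Profile (r,z), 5 vertices: (3.5,17) (20,11) (15.5,31.5) (13,29.5) (6.5,23)
edge 0: (3.5,17)→(20,11)  cross = 3.5·11 − 20·17 = -301.5000; (r_i+r_j)·cross = 23.5·-301.5000 = -7085.2500
edge 1: (20,11)→(15.5,31.5)  cross = 20·31.5 − 15.5·11 = 459.5000; (r_i+r_j)·cross = 35.5·459.5000 = 16312.2500
edge 2: (15.5,31.5)→(13,29.5)  cross = 15.5·29.5 − 13·31.5 = 47.7500; (r_i+r_j)·cross = 28.5·47.7500 = 1360.8750
edge 3: (13,29.5)→(6.5,23)  cross = 13·23 − 6.5·29.5 = 107.2500; (r_i+r_j)·cross = 19.5·107.2500 = 2091.3750
edge 4: (6.5,23)→(3.5,17)  cross = 6.5·17 − 3.5·23 = 30.0000; (r_i+r_j)·cross = 10·30.0000 = 300.0000
Σcross = 343.0000 → A = |Σcross|/2 = 171.5000 mm²
Σ(r_i+r_j)·cross = 12979.2500 → first moment M = |Σ|/6 = 2163.2083
R_c = M/A = 2163.2083/171.5000 = 12.6135 mm
θ = 225° = 3.926991 rad
V = θ·R_c·A = 3.926991·12.6135·171.5000 = 8494.899 mm³

Volume = 8494.899 mm³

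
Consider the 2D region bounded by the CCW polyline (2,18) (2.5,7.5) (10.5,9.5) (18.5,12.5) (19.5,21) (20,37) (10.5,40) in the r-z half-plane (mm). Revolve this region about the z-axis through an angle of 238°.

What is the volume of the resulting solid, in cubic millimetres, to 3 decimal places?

Profile (r,z), 7 vertices: (2,18) (2.5,7.5) (10.5,9.5) (18.5,12.5) (19.5,21) (20,37) (10.5,40)
edge 0: (2,18)→(2.5,7.5)  cross = 2·7.5 − 2.5·18 = -30.0000; (r_i+r_j)·cross = 4.5·-30.0000 = -135.0000
edge 1: (2.5,7.5)→(10.5,9.5)  cross = 2.5·9.5 − 10.5·7.5 = -55.0000; (r_i+r_j)·cross = 13·-55.0000 = -715.0000
edge 2: (10.5,9.5)→(18.5,12.5)  cross = 10.5·12.5 − 18.5·9.5 = -44.5000; (r_i+r_j)·cross = 29·-44.5000 = -1290.5000
edge 3: (18.5,12.5)→(19.5,21)  cross = 18.5·21 − 19.5·12.5 = 144.7500; (r_i+r_j)·cross = 38·144.7500 = 5500.5000
edge 4: (19.5,21)→(20,37)  cross = 19.5·37 − 20·21 = 301.5000; (r_i+r_j)·cross = 39.5·301.5000 = 11909.2500
edge 5: (20,37)→(10.5,40)  cross = 20·40 − 10.5·37 = 411.5000; (r_i+r_j)·cross = 30.5·411.5000 = 12550.7500
edge 6: (10.5,40)→(2,18)  cross = 10.5·18 − 2·40 = 109.0000; (r_i+r_j)·cross = 12.5·109.0000 = 1362.5000
Σcross = 837.2500 → A = |Σcross|/2 = 418.6250 mm²
Σ(r_i+r_j)·cross = 29182.5000 → first moment M = |Σ|/6 = 4863.7500
R_c = M/A = 4863.7500/418.6250 = 11.6184 mm
θ = 238° = 4.153884 rad
V = θ·R_c·A = 4.153884·11.6184·418.6250 = 20203.451 mm³

Volume = 20203.451 mm³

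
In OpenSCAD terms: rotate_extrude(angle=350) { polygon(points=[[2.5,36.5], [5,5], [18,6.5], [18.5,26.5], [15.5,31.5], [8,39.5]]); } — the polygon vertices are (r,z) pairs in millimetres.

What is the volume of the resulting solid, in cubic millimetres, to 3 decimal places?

Profile (r,z), 6 vertices: (2.5,36.5) (5,5) (18,6.5) (18.5,26.5) (15.5,31.5) (8,39.5)
edge 0: (2.5,36.5)→(5,5)  cross = 2.5·5 − 5·36.5 = -170.0000; (r_i+r_j)·cross = 7.5·-170.0000 = -1275.0000
edge 1: (5,5)→(18,6.5)  cross = 5·6.5 − 18·5 = -57.5000; (r_i+r_j)·cross = 23·-57.5000 = -1322.5000
edge 2: (18,6.5)→(18.5,26.5)  cross = 18·26.5 − 18.5·6.5 = 356.7500; (r_i+r_j)·cross = 36.5·356.7500 = 13021.3750
edge 3: (18.5,26.5)→(15.5,31.5)  cross = 18.5·31.5 − 15.5·26.5 = 172.0000; (r_i+r_j)·cross = 34·172.0000 = 5848.0000
edge 4: (15.5,31.5)→(8,39.5)  cross = 15.5·39.5 − 8·31.5 = 360.2500; (r_i+r_j)·cross = 23.5·360.2500 = 8465.8750
edge 5: (8,39.5)→(2.5,36.5)  cross = 8·36.5 − 2.5·39.5 = 193.2500; (r_i+r_j)·cross = 10.5·193.2500 = 2029.1250
Σcross = 854.7500 → A = |Σcross|/2 = 427.3750 mm²
Σ(r_i+r_j)·cross = 26766.8750 → first moment M = |Σ|/6 = 4461.1458
R_c = M/A = 4461.1458/427.3750 = 10.4385 mm
θ = 350° = 6.108652 rad
V = θ·R_c·A = 6.108652·10.4385·427.3750 = 27251.589 mm³

Volume = 27251.589 mm³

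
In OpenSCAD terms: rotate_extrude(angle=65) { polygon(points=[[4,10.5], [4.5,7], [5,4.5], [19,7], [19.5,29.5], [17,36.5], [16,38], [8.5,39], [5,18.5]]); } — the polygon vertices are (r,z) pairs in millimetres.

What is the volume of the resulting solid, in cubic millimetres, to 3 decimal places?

Volume = 5899.166 mm³

Profile (r,z), 9 vertices: (4,10.5) (4.5,7) (5,4.5) (19,7) (19.5,29.5) (17,36.5) (16,38) (8.5,39) (5,18.5)
edge 0: (4,10.5)→(4.5,7)  cross = 4·7 − 4.5·10.5 = -19.2500; (r_i+r_j)·cross = 8.5·-19.2500 = -163.6250
edge 1: (4.5,7)→(5,4.5)  cross = 4.5·4.5 − 5·7 = -14.7500; (r_i+r_j)·cross = 9.5·-14.7500 = -140.1250
edge 2: (5,4.5)→(19,7)  cross = 5·7 − 19·4.5 = -50.5000; (r_i+r_j)·cross = 24·-50.5000 = -1212.0000
edge 3: (19,7)→(19.5,29.5)  cross = 19·29.5 − 19.5·7 = 424.0000; (r_i+r_j)·cross = 38.5·424.0000 = 16324.0000
edge 4: (19.5,29.5)→(17,36.5)  cross = 19.5·36.5 − 17·29.5 = 210.2500; (r_i+r_j)·cross = 36.5·210.2500 = 7674.1250
edge 5: (17,36.5)→(16,38)  cross = 17·38 − 16·36.5 = 62.0000; (r_i+r_j)·cross = 33·62.0000 = 2046.0000
edge 6: (16,38)→(8.5,39)  cross = 16·39 − 8.5·38 = 301.0000; (r_i+r_j)·cross = 24.5·301.0000 = 7374.5000
edge 7: (8.5,39)→(5,18.5)  cross = 8.5·18.5 − 5·39 = -37.7500; (r_i+r_j)·cross = 13.5·-37.7500 = -509.6250
edge 8: (5,18.5)→(4,10.5)  cross = 5·10.5 − 4·18.5 = -21.5000; (r_i+r_j)·cross = 9·-21.5000 = -193.5000
Σcross = 853.5000 → A = |Σcross|/2 = 426.7500 mm²
Σ(r_i+r_j)·cross = 31199.7500 → first moment M = |Σ|/6 = 5199.9583
R_c = M/A = 5199.9583/426.7500 = 12.1850 mm
θ = 65° = 1.134464 rad
V = θ·R_c·A = 1.134464·12.1850·426.7500 = 5899.166 mm³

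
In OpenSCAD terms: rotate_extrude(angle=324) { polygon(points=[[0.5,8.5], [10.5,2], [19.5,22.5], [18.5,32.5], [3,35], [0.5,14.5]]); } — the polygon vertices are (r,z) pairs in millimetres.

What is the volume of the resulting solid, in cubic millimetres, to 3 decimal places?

Profile (r,z), 6 vertices: (0.5,8.5) (10.5,2) (19.5,22.5) (18.5,32.5) (3,35) (0.5,14.5)
edge 0: (0.5,8.5)→(10.5,2)  cross = 0.5·2 − 10.5·8.5 = -88.2500; (r_i+r_j)·cross = 11·-88.2500 = -970.7500
edge 1: (10.5,2)→(19.5,22.5)  cross = 10.5·22.5 − 19.5·2 = 197.2500; (r_i+r_j)·cross = 30·197.2500 = 5917.5000
edge 2: (19.5,22.5)→(18.5,32.5)  cross = 19.5·32.5 − 18.5·22.5 = 217.5000; (r_i+r_j)·cross = 38·217.5000 = 8265.0000
edge 3: (18.5,32.5)→(3,35)  cross = 18.5·35 − 3·32.5 = 550.0000; (r_i+r_j)·cross = 21.5·550.0000 = 11825.0000
edge 4: (3,35)→(0.5,14.5)  cross = 3·14.5 − 0.5·35 = 26.0000; (r_i+r_j)·cross = 3.5·26.0000 = 91.0000
edge 5: (0.5,14.5)→(0.5,8.5)  cross = 0.5·8.5 − 0.5·14.5 = -3.0000; (r_i+r_j)·cross = 1·-3.0000 = -3.0000
Σcross = 899.5000 → A = |Σcross|/2 = 449.7500 mm²
Σ(r_i+r_j)·cross = 25124.7500 → first moment M = |Σ|/6 = 4187.4583
R_c = M/A = 4187.4583/449.7500 = 9.3106 mm
θ = 324° = 5.654867 rad
V = θ·R_c·A = 5.654867·9.3106·449.7500 = 23679.519 mm³

Volume = 23679.519 mm³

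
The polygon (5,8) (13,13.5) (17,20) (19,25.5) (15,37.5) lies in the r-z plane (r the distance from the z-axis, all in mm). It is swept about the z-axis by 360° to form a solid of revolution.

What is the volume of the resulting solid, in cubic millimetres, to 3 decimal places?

Volume = 12622.919 mm³

Profile (r,z), 5 vertices: (5,8) (13,13.5) (17,20) (19,25.5) (15,37.5)
edge 0: (5,8)→(13,13.5)  cross = 5·13.5 − 13·8 = -36.5000; (r_i+r_j)·cross = 18·-36.5000 = -657.0000
edge 1: (13,13.5)→(17,20)  cross = 13·20 − 17·13.5 = 30.5000; (r_i+r_j)·cross = 30·30.5000 = 915.0000
edge 2: (17,20)→(19,25.5)  cross = 17·25.5 − 19·20 = 53.5000; (r_i+r_j)·cross = 36·53.5000 = 1926.0000
edge 3: (19,25.5)→(15,37.5)  cross = 19·37.5 − 15·25.5 = 330.0000; (r_i+r_j)·cross = 34·330.0000 = 11220.0000
edge 4: (15,37.5)→(5,8)  cross = 15·8 − 5·37.5 = -67.5000; (r_i+r_j)·cross = 20·-67.5000 = -1350.0000
Σcross = 310.0000 → A = |Σcross|/2 = 155.0000 mm²
Σ(r_i+r_j)·cross = 12054.0000 → first moment M = |Σ|/6 = 2009.0000
R_c = M/A = 2009.0000/155.0000 = 12.9613 mm
θ = 360° = 6.283185 rad
V = θ·R_c·A = 6.283185·12.9613·155.0000 = 12622.919 mm³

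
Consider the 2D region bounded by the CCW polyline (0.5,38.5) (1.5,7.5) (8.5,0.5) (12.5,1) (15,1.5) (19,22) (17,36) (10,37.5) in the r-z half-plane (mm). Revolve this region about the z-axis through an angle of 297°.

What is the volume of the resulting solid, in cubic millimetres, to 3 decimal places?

Volume = 27785.541 mm³

Profile (r,z), 8 vertices: (0.5,38.5) (1.5,7.5) (8.5,0.5) (12.5,1) (15,1.5) (19,22) (17,36) (10,37.5)
edge 0: (0.5,38.5)→(1.5,7.5)  cross = 0.5·7.5 − 1.5·38.5 = -54.0000; (r_i+r_j)·cross = 2·-54.0000 = -108.0000
edge 1: (1.5,7.5)→(8.5,0.5)  cross = 1.5·0.5 − 8.5·7.5 = -63.0000; (r_i+r_j)·cross = 10·-63.0000 = -630.0000
edge 2: (8.5,0.5)→(12.5,1)  cross = 8.5·1 − 12.5·0.5 = 2.2500; (r_i+r_j)·cross = 21·2.2500 = 47.2500
edge 3: (12.5,1)→(15,1.5)  cross = 12.5·1.5 − 15·1 = 3.7500; (r_i+r_j)·cross = 27.5·3.7500 = 103.1250
edge 4: (15,1.5)→(19,22)  cross = 15·22 − 19·1.5 = 301.5000; (r_i+r_j)·cross = 34·301.5000 = 10251.0000
edge 5: (19,22)→(17,36)  cross = 19·36 − 17·22 = 310.0000; (r_i+r_j)·cross = 36·310.0000 = 11160.0000
edge 6: (17,36)→(10,37.5)  cross = 17·37.5 − 10·36 = 277.5000; (r_i+r_j)·cross = 27·277.5000 = 7492.5000
edge 7: (10,37.5)→(0.5,38.5)  cross = 10·38.5 − 0.5·37.5 = 366.2500; (r_i+r_j)·cross = 10.5·366.2500 = 3845.6250
Σcross = 1144.2500 → A = |Σcross|/2 = 572.1250 mm²
Σ(r_i+r_j)·cross = 32161.5000 → first moment M = |Σ|/6 = 5360.2500
R_c = M/A = 5360.2500/572.1250 = 9.3690 mm
θ = 297° = 5.183628 rad
V = θ·R_c·A = 5.183628·9.3690·572.1250 = 27785.541 mm³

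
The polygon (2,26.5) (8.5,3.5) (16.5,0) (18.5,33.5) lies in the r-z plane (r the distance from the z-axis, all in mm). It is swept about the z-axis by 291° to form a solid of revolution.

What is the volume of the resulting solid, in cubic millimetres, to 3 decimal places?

Profile (r,z), 4 vertices: (2,26.5) (8.5,3.5) (16.5,0) (18.5,33.5)
edge 0: (2,26.5)→(8.5,3.5)  cross = 2·3.5 − 8.5·26.5 = -218.2500; (r_i+r_j)·cross = 10.5·-218.2500 = -2291.6250
edge 1: (8.5,3.5)→(16.5,0)  cross = 8.5·0 − 16.5·3.5 = -57.7500; (r_i+r_j)·cross = 25·-57.7500 = -1443.7500
edge 2: (16.5,0)→(18.5,33.5)  cross = 16.5·33.5 − 18.5·0 = 552.7500; (r_i+r_j)·cross = 35·552.7500 = 19346.2500
edge 3: (18.5,33.5)→(2,26.5)  cross = 18.5·26.5 − 2·33.5 = 423.2500; (r_i+r_j)·cross = 20.5·423.2500 = 8676.6250
Σcross = 700.0000 → A = |Σcross|/2 = 350.0000 mm²
Σ(r_i+r_j)·cross = 24287.5000 → first moment M = |Σ|/6 = 4047.9167
R_c = M/A = 4047.9167/350.0000 = 11.5655 mm
θ = 291° = 5.078908 rad
V = θ·R_c·A = 5.078908·11.5655·350.0000 = 20558.997 mm³

Volume = 20558.997 mm³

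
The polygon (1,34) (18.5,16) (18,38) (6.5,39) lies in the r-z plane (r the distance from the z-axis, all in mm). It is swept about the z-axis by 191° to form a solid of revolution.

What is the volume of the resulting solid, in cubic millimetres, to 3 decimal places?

Profile (r,z), 4 vertices: (1,34) (18.5,16) (18,38) (6.5,39)
edge 0: (1,34)→(18.5,16)  cross = 1·16 − 18.5·34 = -613.0000; (r_i+r_j)·cross = 19.5·-613.0000 = -11953.5000
edge 1: (18.5,16)→(18,38)  cross = 18.5·38 − 18·16 = 415.0000; (r_i+r_j)·cross = 36.5·415.0000 = 15147.5000
edge 2: (18,38)→(6.5,39)  cross = 18·39 − 6.5·38 = 455.0000; (r_i+r_j)·cross = 24.5·455.0000 = 11147.5000
edge 3: (6.5,39)→(1,34)  cross = 6.5·34 − 1·39 = 182.0000; (r_i+r_j)·cross = 7.5·182.0000 = 1365.0000
Σcross = 439.0000 → A = |Σcross|/2 = 219.5000 mm²
Σ(r_i+r_j)·cross = 15706.5000 → first moment M = |Σ|/6 = 2617.7500
R_c = M/A = 2617.7500/219.5000 = 11.9260 mm
θ = 191° = 3.333579 rad
V = θ·R_c·A = 3.333579·11.9260·219.5000 = 8726.476 mm³

Volume = 8726.476 mm³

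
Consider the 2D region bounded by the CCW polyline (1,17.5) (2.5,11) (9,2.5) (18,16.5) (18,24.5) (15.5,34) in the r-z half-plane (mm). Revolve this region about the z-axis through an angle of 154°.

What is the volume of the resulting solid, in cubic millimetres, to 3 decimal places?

Volume = 8283.933 mm³

Profile (r,z), 6 vertices: (1,17.5) (2.5,11) (9,2.5) (18,16.5) (18,24.5) (15.5,34)
edge 0: (1,17.5)→(2.5,11)  cross = 1·11 − 2.5·17.5 = -32.7500; (r_i+r_j)·cross = 3.5·-32.7500 = -114.6250
edge 1: (2.5,11)→(9,2.5)  cross = 2.5·2.5 − 9·11 = -92.7500; (r_i+r_j)·cross = 11.5·-92.7500 = -1066.6250
edge 2: (9,2.5)→(18,16.5)  cross = 9·16.5 − 18·2.5 = 103.5000; (r_i+r_j)·cross = 27·103.5000 = 2794.5000
edge 3: (18,16.5)→(18,24.5)  cross = 18·24.5 − 18·16.5 = 144.0000; (r_i+r_j)·cross = 36·144.0000 = 5184.0000
edge 4: (18,24.5)→(15.5,34)  cross = 18·34 − 15.5·24.5 = 232.2500; (r_i+r_j)·cross = 33.5·232.2500 = 7780.3750
edge 5: (15.5,34)→(1,17.5)  cross = 15.5·17.5 − 1·34 = 237.2500; (r_i+r_j)·cross = 16.5·237.2500 = 3914.6250
Σcross = 591.5000 → A = |Σcross|/2 = 295.7500 mm²
Σ(r_i+r_j)·cross = 18492.2500 → first moment M = |Σ|/6 = 3082.0417
R_c = M/A = 3082.0417/295.7500 = 10.4211 mm
θ = 154° = 2.687807 rad
V = θ·R_c·A = 2.687807·10.4211·295.7500 = 8283.933 mm³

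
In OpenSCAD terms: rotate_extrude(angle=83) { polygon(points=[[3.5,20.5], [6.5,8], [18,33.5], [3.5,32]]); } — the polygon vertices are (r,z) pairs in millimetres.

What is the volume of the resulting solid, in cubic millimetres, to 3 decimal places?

Volume = 2495.435 mm³

Profile (r,z), 4 vertices: (3.5,20.5) (6.5,8) (18,33.5) (3.5,32)
edge 0: (3.5,20.5)→(6.5,8)  cross = 3.5·8 − 6.5·20.5 = -105.2500; (r_i+r_j)·cross = 10·-105.2500 = -1052.5000
edge 1: (6.5,8)→(18,33.5)  cross = 6.5·33.5 − 18·8 = 73.7500; (r_i+r_j)·cross = 24.5·73.7500 = 1806.8750
edge 2: (18,33.5)→(3.5,32)  cross = 18·32 − 3.5·33.5 = 458.7500; (r_i+r_j)·cross = 21.5·458.7500 = 9863.1250
edge 3: (3.5,32)→(3.5,20.5)  cross = 3.5·20.5 − 3.5·32 = -40.2500; (r_i+r_j)·cross = 7·-40.2500 = -281.7500
Σcross = 387.0000 → A = |Σcross|/2 = 193.5000 mm²
Σ(r_i+r_j)·cross = 10335.7500 → first moment M = |Σ|/6 = 1722.6250
R_c = M/A = 1722.6250/193.5000 = 8.9025 mm
θ = 83° = 1.448623 rad
V = θ·R_c·A = 1.448623·8.9025·193.5000 = 2495.435 mm³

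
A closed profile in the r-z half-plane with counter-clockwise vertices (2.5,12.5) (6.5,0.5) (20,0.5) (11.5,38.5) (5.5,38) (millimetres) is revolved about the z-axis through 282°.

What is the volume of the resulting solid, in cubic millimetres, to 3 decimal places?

Volume = 21979.451 mm³

Profile (r,z), 5 vertices: (2.5,12.5) (6.5,0.5) (20,0.5) (11.5,38.5) (5.5,38)
edge 0: (2.5,12.5)→(6.5,0.5)  cross = 2.5·0.5 − 6.5·12.5 = -80.0000; (r_i+r_j)·cross = 9·-80.0000 = -720.0000
edge 1: (6.5,0.5)→(20,0.5)  cross = 6.5·0.5 − 20·0.5 = -6.7500; (r_i+r_j)·cross = 26.5·-6.7500 = -178.8750
edge 2: (20,0.5)→(11.5,38.5)  cross = 20·38.5 − 11.5·0.5 = 764.2500; (r_i+r_j)·cross = 31.5·764.2500 = 24073.8750
edge 3: (11.5,38.5)→(5.5,38)  cross = 11.5·38 − 5.5·38.5 = 225.2500; (r_i+r_j)·cross = 17·225.2500 = 3829.2500
edge 4: (5.5,38)→(2.5,12.5)  cross = 5.5·12.5 − 2.5·38 = -26.2500; (r_i+r_j)·cross = 8·-26.2500 = -210.0000
Σcross = 876.5000 → A = |Σcross|/2 = 438.2500 mm²
Σ(r_i+r_j)·cross = 26794.2500 → first moment M = |Σ|/6 = 4465.7083
R_c = M/A = 4465.7083/438.2500 = 10.1899 mm
θ = 282° = 4.921828 rad
V = θ·R_c·A = 4.921828·10.1899·438.2500 = 21979.451 mm³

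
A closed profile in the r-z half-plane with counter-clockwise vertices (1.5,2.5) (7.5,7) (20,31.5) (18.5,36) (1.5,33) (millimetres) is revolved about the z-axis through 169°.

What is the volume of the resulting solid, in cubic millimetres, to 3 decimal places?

Volume = 9266.434 mm³

Profile (r,z), 5 vertices: (1.5,2.5) (7.5,7) (20,31.5) (18.5,36) (1.5,33)
edge 0: (1.5,2.5)→(7.5,7)  cross = 1.5·7 − 7.5·2.5 = -8.2500; (r_i+r_j)·cross = 9·-8.2500 = -74.2500
edge 1: (7.5,7)→(20,31.5)  cross = 7.5·31.5 − 20·7 = 96.2500; (r_i+r_j)·cross = 27.5·96.2500 = 2646.8750
edge 2: (20,31.5)→(18.5,36)  cross = 20·36 − 18.5·31.5 = 137.2500; (r_i+r_j)·cross = 38.5·137.2500 = 5284.1250
edge 3: (18.5,36)→(1.5,33)  cross = 18.5·33 − 1.5·36 = 556.5000; (r_i+r_j)·cross = 20·556.5000 = 11130.0000
edge 4: (1.5,33)→(1.5,2.5)  cross = 1.5·2.5 − 1.5·33 = -45.7500; (r_i+r_j)·cross = 3·-45.7500 = -137.2500
Σcross = 736.0000 → A = |Σcross|/2 = 368.0000 mm²
Σ(r_i+r_j)·cross = 18849.5000 → first moment M = |Σ|/6 = 3141.5833
R_c = M/A = 3141.5833/368.0000 = 8.5369 mm
θ = 169° = 2.949606 rad
V = θ·R_c·A = 2.949606·8.5369·368.0000 = 9266.434 mm³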